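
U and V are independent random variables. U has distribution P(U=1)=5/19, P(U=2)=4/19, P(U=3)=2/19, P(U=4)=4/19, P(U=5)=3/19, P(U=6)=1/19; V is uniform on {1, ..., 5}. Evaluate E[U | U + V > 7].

107/23

P(U + V > 7) = 23/95.
Summing U·P(x,y) over outcomes with U + V > 7 gives 107/95.
E[U | U + V > 7] = (107/95) / (23/95) = 107/23.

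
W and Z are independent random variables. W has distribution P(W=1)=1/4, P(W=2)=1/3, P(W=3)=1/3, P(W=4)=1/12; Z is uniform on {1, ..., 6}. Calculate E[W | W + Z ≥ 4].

P(W + Z ≥ 4) = 31/36.
Summing W·P(x,y) over outcomes with W + Z ≥ 4 gives 37/18.
E[W | W + Z ≥ 4] = (37/18) / (31/36) = 74/31.

74/31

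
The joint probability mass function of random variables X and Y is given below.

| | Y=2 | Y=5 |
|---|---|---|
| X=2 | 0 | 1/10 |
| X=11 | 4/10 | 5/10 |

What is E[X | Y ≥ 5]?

P(Y ≥ 5) = 3/5.
Summing X·P(X=x,Y=y) over the conditioning event gives 57/10.
E[X | Y ≥ 5] = (57/10) / (3/5) = 19/2.

19/2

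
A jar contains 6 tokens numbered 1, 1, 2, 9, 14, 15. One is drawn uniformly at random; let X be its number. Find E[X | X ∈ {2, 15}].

P(X ∈ {2, 15}) = 1/3.
Σ over the event: 2·1/6 + 15·1/6 = 17/6.
E[X | X ∈ {2, 15}] = (17/6) / (1/3) = 17/2.

17/2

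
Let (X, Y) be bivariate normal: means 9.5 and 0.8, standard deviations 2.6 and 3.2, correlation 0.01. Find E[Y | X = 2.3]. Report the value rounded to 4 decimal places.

The regression of Y on X has slope ρ·σ_Y/σ_X and passes through (μ_X, μ_Y).
E[Y | X=2.3] = 0.8 + (0.01)·(3.2/2.6)·(2.3 − (9.5)) = 0.8 + (0.012308)·(-7.2) = 0.7114.

0.7114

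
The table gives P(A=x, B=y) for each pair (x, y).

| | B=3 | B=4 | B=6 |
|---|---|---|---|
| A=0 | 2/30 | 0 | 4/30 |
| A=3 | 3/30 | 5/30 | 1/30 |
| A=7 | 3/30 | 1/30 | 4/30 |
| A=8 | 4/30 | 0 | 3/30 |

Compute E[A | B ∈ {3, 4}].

14/3

P(B ∈ {3, 4}) = 3/5.
Σ A·P over the event = 0·(2/30) + 3·(3/30) + 3·(5/30) + 7·(3/30) + 7·(1/30) + 8·(4/30) = 14/5.
E[A | B ∈ {3, 4}] = (14/5) / (3/5) = 14/3.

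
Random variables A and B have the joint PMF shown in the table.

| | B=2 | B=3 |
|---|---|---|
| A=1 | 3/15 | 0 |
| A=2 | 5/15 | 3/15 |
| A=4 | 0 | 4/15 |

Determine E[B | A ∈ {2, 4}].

31/12

P(A ∈ {2, 4}) = 4/5.
Summing B·P(A=x,B=y) over the conditioning event gives 31/15.
E[B | A ∈ {2, 4}] = (31/15) / (4/5) = 31/12.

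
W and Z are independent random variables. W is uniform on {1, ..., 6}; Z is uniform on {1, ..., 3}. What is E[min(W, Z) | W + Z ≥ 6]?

20/9

Outcomes with W + Z ≥ 6: (3,3), (4,2), (4,3), (5,1), (5,2), (5,3), (6,1), (6,2), (6,3), each with probability 1/18.
E[min(W, Z) | W + Z ≥ 6] = (3 + 2 + 3 + 1 + 2 + 3 + 1 + 2 + 3) / 9 = 20/9.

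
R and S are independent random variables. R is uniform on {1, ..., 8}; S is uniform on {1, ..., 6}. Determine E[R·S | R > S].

490/27

P(R > S) = 9/16.
Summing RS·P(x,y) over outcomes with R > S gives 245/24.
E[R·S | R > S] = (245/24) / (9/16) = 490/27.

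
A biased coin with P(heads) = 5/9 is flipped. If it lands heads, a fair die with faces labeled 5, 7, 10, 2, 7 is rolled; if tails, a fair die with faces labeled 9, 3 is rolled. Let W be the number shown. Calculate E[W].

E[W | heads] = (5+7+10+2+7)/5 = 31/5.
E[W | tails] = (9+3)/2 = 6.
By the law of total expectation,
E[W] = (5/9)·(31/5) + (4/9)·(6) = 55/9.

55/9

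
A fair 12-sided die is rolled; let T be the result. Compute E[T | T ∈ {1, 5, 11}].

17/3

P(T ∈ {1, 5, 11}) = 1/4.
Σ over the event: 1·1/12 + 5·1/12 + 11·1/12 = 17/12.
E[T | T ∈ {1, 5, 11}] = (17/12) / (1/4) = 17/3.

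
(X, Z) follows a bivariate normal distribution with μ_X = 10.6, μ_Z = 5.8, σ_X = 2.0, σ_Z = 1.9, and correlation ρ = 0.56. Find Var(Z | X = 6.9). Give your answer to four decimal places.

Var(Z | X=x) = (1 − ρ²)·σ_Z².
Var(Z | X=6.9) = (1.9)²·(1 − (0.56)²) = 3.61·0.6864 = 2.4779.

2.4779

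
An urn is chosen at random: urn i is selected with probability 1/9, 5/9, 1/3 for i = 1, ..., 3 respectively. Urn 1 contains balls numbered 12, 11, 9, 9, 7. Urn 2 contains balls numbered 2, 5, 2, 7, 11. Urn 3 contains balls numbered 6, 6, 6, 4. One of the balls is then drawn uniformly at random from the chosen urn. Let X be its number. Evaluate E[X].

E[X | urn 1] = (12+11+9+9+7)/5 = 48/5.
E[X | urn 2] = (2+5+2+7+11)/5 = 27/5.
E[X | urn 3] = (6+6+6+4)/4 = 11/2.
E[X] = (1/9)·(48/5) + (5/9)·(27/5) + (1/3)·(11/2) = 59/10.

59/10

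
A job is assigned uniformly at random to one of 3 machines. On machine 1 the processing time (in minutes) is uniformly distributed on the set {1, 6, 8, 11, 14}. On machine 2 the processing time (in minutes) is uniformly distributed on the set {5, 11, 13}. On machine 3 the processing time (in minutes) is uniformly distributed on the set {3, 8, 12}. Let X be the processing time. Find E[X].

E[X | machine 1] = (1+6+8+11+14)/5 = 8.
E[X | machine 2] = (5+11+13)/3 = 29/3.
E[X | machine 3] = (3+8+12)/3 = 23/3.
E[X] = (1/3)·(8) + (1/3)·(29/3) + (1/3)·(23/3) = 76/9.

76/9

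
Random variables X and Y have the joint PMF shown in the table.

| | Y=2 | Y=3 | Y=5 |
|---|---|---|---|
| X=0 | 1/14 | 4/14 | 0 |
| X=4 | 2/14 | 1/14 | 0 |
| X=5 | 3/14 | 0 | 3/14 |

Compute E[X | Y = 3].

P(Y = 3) = 5/14.
Σ X·P over the event = 0·(4/14) + 4·(1/14) = 2/7.
E[X | Y = 3] = (2/7) / (5/14) = 4/5.

4/5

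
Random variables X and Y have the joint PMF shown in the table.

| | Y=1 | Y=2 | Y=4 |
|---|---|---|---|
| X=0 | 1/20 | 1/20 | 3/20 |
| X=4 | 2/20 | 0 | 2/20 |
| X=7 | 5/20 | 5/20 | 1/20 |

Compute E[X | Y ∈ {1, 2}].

P(Y ∈ {1, 2}) = 7/10.
Σ X·P over the event = 0·(1/20) + 0·(1/20) + 4·(2/20) + 7·(5/20) + 7·(5/20) = 39/10.
E[X | Y ∈ {1, 2}] = (39/10) / (7/10) = 39/7.

39/7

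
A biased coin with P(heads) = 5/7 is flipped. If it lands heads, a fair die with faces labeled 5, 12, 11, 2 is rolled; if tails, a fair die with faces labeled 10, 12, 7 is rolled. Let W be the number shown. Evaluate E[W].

341/42

E[W | heads] = (5+12+11+2)/4 = 15/2.
E[W | tails] = (10+12+7)/3 = 29/3.
E[W] = (5/7)·(15/2) + (2/7)·(29/3) = 341/42.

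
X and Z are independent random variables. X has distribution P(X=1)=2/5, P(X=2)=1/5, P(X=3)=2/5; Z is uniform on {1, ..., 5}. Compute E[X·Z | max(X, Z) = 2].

P(max(X, Z) = 2) = 4/25.
Summing XZ·P(x,y) over outcomes with max(X, Z) = 2 gives 2/5.
E[X·Z | max(X, Z) = 2] = (2/5) / (4/25) = 5/2.

5/2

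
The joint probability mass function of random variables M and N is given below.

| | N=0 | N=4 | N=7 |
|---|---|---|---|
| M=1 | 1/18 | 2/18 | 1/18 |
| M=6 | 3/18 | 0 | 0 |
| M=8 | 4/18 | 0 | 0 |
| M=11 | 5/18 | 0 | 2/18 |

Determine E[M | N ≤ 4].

36/5

P(N ≤ 4) = 5/6.
Summing M·P(M=x,N=y) over the conditioning event gives 6.
E[M | N ≤ 4] = (6) / (5/6) = 36/5.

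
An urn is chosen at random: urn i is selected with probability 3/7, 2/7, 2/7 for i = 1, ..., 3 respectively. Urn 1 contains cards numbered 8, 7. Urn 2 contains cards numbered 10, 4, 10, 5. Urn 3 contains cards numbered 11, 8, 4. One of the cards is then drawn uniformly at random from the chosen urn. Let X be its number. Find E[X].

E[X | urn 1] = (8+7)/2 = 15/2.
E[X | urn 2] = (10+4+10+5)/4 = 29/4.
E[X | urn 3] = (11+8+4)/3 = 23/3.
E[X] = (3/7)·(15/2) + (2/7)·(29/4) + (2/7)·(23/3) = 157/21.

157/21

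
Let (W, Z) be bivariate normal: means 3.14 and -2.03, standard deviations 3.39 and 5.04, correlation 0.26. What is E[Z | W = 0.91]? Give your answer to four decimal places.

-2.8920

E[Z | W=x] = μ_Z + ρ(σ_Z/σ_W)(x − μ_W) for jointly normal variables.
E[Z | W=0.91] = -2.03 + (0.26)·(5.04/3.39)·(0.91 − (3.14)) = -2.03 + (0.38655)·(-2.23) = -2.8920.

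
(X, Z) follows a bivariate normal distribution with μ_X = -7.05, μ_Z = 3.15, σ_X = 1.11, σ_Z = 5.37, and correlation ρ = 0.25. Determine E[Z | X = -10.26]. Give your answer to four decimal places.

E[Z | X=x] = μ_Z + ρ(σ_Z/σ_X)(x − μ_X) for jointly normal variables.
E[Z | X=-10.26] = 3.15 + (0.25)·(5.37/1.11)·(-10.26 − (-7.05)) = 3.15 + (1.20946)·(-3.21) = -0.7324.

-0.7324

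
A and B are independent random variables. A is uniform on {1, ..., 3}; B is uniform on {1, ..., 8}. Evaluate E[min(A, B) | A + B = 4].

4/3

Outcomes with A + B = 4: (1,3), (2,2), (3,1), each with probability 1/24.
E[min(A, B) | A + B = 4] = (1 + 2 + 1) / 3 = 4/3.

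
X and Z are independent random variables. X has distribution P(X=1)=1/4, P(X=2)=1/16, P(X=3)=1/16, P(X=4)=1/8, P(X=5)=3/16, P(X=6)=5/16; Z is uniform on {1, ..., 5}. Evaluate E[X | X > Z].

121/23

P(X > Z) = 23/40.
Summing X·P(x,y) over outcomes with X > Z gives 121/40.
E[X | X > Z] = (121/40) / (23/40) = 121/23.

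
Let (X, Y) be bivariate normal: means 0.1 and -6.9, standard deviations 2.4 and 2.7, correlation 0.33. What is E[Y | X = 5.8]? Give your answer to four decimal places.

The regression of Y on X has slope ρ·σ_Y/σ_X and passes through (μ_X, μ_Y).
E[Y | X=5.8] = -6.9 + (0.33)·(2.7/2.4)·(5.8 − (0.1)) = -6.9 + (0.37125)·(5.7) = -4.7839.

-4.7839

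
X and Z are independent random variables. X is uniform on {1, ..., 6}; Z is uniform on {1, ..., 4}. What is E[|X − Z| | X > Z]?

17/7

P(X > Z) = 7/12.
Summing |X−Z|·P(x,y) over outcomes with X > Z gives 17/12.
E[|X − Z| | X > Z] = (17/12) / (7/12) = 17/7.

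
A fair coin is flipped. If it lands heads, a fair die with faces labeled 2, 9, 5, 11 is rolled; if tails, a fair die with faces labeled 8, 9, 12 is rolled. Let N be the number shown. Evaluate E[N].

197/24

E[N | heads] = (2+9+5+11)/4 = 27/4.
E[N | tails] = (8+9+12)/3 = 29/3.
By the law of total expectation,
E[N] = (1/2)·(27/4) + (1/2)·(29/3) = 197/24.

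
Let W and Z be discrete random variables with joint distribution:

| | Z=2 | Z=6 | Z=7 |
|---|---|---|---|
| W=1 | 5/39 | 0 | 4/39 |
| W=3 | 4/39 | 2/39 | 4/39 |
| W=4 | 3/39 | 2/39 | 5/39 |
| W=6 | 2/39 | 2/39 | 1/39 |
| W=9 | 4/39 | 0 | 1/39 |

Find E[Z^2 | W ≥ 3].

269/10

P(W ≥ 3) = 10/13.
Summing Z^2·P(W=x,Z=y) over the conditioning event gives 269/13.
E[Z^2 | W ≥ 3] = (269/13) / (10/13) = 269/10.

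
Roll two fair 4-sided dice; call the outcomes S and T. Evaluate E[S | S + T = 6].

P(S + T = 6) = 3/16.
Summing S·P(x,y) over outcomes with S + T = 6 gives 9/16.
E[S | S + T = 6] = (9/16) / (3/16) = 3.

3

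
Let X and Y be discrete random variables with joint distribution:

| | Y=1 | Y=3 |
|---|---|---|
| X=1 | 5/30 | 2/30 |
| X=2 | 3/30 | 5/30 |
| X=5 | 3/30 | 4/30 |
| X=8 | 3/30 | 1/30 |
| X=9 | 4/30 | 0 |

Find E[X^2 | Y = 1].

304/9

P(Y = 1) = 3/5.
Σ X^2·P over the event = 1·(5/30) + 4·(3/30) + 25·(3/30) + 64·(3/30) + 81·(4/30) = 304/15.
E[X^2 | Y = 1] = (304/15) / (3/5) = 304/9.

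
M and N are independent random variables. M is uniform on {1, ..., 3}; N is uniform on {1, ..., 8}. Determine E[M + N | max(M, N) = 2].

10/3

P(max(M, N) = 2) = 1/8.
Summing (M+N)·P(x,y) over outcomes with max(M, N) = 2 gives 5/12.
E[M + N | max(M, N) = 2] = (5/12) / (1/8) = 10/3.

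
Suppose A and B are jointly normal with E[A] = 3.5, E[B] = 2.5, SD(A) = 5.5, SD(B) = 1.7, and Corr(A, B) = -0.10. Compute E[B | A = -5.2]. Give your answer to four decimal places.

2.7689

The regression of B on A has slope ρ·σ_B/σ_A and passes through (μ_A, μ_B).
E[B | A=-5.2] = 2.5 + (-0.10)·(1.7/5.5)·(-5.2 − (3.5)) = 2.5 + (-0.030909)·(-8.7) = 2.7689.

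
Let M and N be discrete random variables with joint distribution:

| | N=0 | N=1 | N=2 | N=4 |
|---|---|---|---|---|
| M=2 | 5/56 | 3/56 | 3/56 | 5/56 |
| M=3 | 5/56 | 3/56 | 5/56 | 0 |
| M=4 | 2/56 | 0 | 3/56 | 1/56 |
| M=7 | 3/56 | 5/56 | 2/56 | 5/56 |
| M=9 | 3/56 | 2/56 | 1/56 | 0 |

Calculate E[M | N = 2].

P(N = 2) = 1/4.
Σ M·P over the event = 2·(3/56) + 3·(5/56) + 4·(3/56) + 7·(2/56) + 9·(1/56) = 1.
E[M | N = 2] = (1) / (1/4) = 4.

4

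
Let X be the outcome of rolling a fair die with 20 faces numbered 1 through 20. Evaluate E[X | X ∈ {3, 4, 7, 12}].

P(X ∈ {3, 4, 7, 12}) = 1/5.
Σ over the event: 3·1/20 + 4·1/20 + 7·1/20 + 12·1/20 = 13/10.
E[X | X ∈ {3, 4, 7, 12}] = (13/10) / (1/5) = 13/2.

13/2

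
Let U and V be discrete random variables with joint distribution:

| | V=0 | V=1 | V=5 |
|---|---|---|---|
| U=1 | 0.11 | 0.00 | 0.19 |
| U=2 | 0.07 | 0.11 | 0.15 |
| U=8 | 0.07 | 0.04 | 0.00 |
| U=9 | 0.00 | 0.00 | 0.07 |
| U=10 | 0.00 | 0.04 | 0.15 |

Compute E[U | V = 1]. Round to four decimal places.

4.9474

P(V = 1) = 0.19.
Σ U·P over the event = 2·(0.11) + 8·(0.04) + 10·(0.04) = 0.94.
E[U | V = 1] = (0.94) / (0.19) = 4.9474.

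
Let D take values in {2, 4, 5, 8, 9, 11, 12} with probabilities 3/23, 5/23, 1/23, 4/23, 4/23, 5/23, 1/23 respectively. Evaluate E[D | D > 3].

8

P(D > 3) = 20/23.
Σ over the event: 4·5/23 + 5·1/23 + 8·4/23 + 9·4/23 + 11·5/23 + 12·1/23 = 160/23.
E[D | D > 3] = (160/23) / (20/23) = 8.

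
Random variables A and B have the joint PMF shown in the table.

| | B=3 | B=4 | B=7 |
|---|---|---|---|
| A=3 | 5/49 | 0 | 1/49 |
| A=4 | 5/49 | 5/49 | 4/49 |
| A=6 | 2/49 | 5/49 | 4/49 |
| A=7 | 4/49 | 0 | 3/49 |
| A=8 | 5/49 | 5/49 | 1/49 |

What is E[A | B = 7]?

72/13

P(B = 7) = 13/49.
Σ A·P over the event = 3·(1/49) + 4·(4/49) + 6·(4/49) + 7·(3/49) + 8·(1/49) = 72/49.
E[A | B = 7] = (72/49) / (13/49) = 72/13.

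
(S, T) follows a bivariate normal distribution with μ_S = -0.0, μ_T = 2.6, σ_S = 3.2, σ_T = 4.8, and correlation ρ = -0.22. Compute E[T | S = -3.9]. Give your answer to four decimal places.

For a bivariate normal, E[T | S=x] = μ_T + ρ·(σ_T/σ_S)·(x − μ_S).
E[T | S=-3.9] = 2.6 + (-0.22)·(4.8/3.2)·(-3.9 − (-0.0)) = 2.6 + (-0.33)·(-3.9) = 3.8870.

3.8870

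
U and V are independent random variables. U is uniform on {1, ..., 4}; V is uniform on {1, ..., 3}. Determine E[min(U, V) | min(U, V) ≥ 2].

7/3

P(min(U, V) ≥ 2) = 1/2.
Summing min(U,V)·P(x,y) over outcomes with min(U, V) ≥ 2 gives 7/6.
E[min(U, V) | min(U, V) ≥ 2] = (7/6) / (1/2) = 7/3.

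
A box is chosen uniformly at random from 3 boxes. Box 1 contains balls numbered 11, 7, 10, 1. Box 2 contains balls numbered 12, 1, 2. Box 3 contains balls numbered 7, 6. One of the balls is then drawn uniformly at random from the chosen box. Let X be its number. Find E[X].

25/4

E[X | box 1] = (11+7+10+1)/4 = 29/4.
E[X | box 2] = (12+1+2)/3 = 5.
E[X | box 3] = (7+6)/2 = 13/2.
E[X] = (1/3)·(29/4) + (1/3)·(5) + (1/3)·(13/2) = 25/4.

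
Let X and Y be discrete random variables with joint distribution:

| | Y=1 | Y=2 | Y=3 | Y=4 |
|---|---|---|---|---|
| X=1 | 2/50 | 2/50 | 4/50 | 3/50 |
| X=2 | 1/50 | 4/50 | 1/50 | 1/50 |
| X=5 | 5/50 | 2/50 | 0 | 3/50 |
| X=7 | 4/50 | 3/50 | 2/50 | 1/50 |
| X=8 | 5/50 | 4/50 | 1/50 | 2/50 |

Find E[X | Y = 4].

43/10

P(Y = 4) = 1/5.
Σ X·P over the event = 1·(3/50) + 2·(1/50) + 5·(3/50) + 7·(1/50) + 8·(2/50) = 43/50.
E[X | Y = 4] = (43/50) / (1/5) = 43/10.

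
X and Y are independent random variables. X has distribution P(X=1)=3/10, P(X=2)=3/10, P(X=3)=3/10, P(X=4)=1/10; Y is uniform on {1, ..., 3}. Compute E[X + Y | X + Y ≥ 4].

34/7

P(X + Y ≥ 4) = 7/10.
Summing (X+Y)·P(x,y) over outcomes with X + Y ≥ 4 gives 17/5.
E[X + Y | X + Y ≥ 4] = (17/5) / (7/10) = 34/7.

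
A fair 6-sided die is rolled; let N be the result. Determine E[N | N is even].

Given N is even, N is equally likely to be any of {2, 4, 6}.
E[N | N is even] = (2 + 4 + 6) / 3 = 4.

4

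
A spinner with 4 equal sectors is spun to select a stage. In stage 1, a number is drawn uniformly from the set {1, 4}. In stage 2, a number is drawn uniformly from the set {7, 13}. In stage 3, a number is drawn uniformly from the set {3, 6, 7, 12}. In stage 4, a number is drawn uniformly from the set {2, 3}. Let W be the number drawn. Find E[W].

E[W | stage 1] = (1+4)/2 = 5/2.
E[W | stage 2] = (7+13)/2 = 10.
E[W | stage 3] = (3+6+7+12)/4 = 7.
E[W | stage 4] = (2+3)/2 = 5/2.
E[W] = (1/4)·(5/2) + (1/4)·(10) + (1/4)·(7) + (1/4)·(5/2) = 11/2.

11/2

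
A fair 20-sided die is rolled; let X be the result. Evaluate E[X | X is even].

Given X is even, X is equally likely to be any of {2, 4, 6, 8, 10, 12, 14, 16, 18, 20}.
E[X | X is even] = (2 + 4 + 6 + 8 + 10 + 12 + 14 + 16 + 18 + 20) / 10 = 11.

11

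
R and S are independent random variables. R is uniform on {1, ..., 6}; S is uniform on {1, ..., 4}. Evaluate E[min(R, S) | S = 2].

11/6

P(S = 2) = 1/4.
Summing min(R,S)·P(x,y) over outcomes with S = 2 gives 11/24.
E[min(R, S) | S = 2] = (11/24) / (1/4) = 11/6.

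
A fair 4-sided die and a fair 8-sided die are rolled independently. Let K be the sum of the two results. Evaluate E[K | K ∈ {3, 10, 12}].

P(K ∈ {3, 10, 12}) = 3/16.
Σ over the event: 3·1/16 + 10·3/32 + 12·1/32 = 3/2.
E[K | K ∈ {3, 10, 12}] = (3/2) / (3/16) = 8.

8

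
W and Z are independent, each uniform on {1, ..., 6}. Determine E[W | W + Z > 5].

53/13

P(W + Z > 5) = 13/18.
Summing W·P(x,y) over outcomes with W + Z > 5 gives 53/18.
E[W | W + Z > 5] = (53/18) / (13/18) = 53/13.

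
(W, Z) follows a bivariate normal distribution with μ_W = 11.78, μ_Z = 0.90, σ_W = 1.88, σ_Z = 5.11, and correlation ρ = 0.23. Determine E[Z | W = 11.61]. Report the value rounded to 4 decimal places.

0.7937

E[Z | W=x] = μ_Z + ρ(σ_Z/σ_W)(x − μ_W) for jointly normal variables.
E[Z | W=11.61] = 0.90 + (0.23)·(5.11/1.88)·(11.61 − (11.78)) = 0.90 + (0.62516)·(-0.17) = 0.7937.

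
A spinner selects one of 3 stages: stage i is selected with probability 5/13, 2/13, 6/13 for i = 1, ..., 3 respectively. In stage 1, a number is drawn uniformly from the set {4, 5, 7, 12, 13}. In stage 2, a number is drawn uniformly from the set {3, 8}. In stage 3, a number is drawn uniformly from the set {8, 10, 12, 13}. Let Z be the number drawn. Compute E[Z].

233/26

E[Z | stage 1] = (4+5+7+12+13)/5 = 41/5.
E[Z | stage 2] = (3+8)/2 = 11/2.
E[Z | stage 3] = (8+10+12+13)/4 = 43/4.
By the law of total expectation,
E[Z] = (5/13)·(41/5) + (2/13)·(11/2) + (6/13)·(43/4) = 233/26.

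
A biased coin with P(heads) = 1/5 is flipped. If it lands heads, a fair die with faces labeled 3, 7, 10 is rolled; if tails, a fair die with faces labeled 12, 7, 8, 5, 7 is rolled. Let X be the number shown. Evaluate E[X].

568/75

E[X | heads] = (3+7+10)/3 = 20/3.
E[X | tails] = (12+7+8+5+7)/5 = 39/5.
E[X] = (1/5)·(20/3) + (4/5)·(39/5) = 568/75.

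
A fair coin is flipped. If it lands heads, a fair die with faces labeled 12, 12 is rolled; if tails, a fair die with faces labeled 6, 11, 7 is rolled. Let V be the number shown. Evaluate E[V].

E[V | heads] = (12+12)/2 = 12.
E[V | tails] = (6+11+7)/3 = 8.
E[V] = (1/2)·(12) + (1/2)·(8) = 10.

10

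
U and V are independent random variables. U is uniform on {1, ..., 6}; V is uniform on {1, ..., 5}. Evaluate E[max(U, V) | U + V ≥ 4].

40/9

P(U + V ≥ 4) = 9/10.
Summing max(U,V)·P(x,y) over outcomes with U + V ≥ 4 gives 4.
E[max(U, V) | U + V ≥ 4] = (4) / (9/10) = 40/9.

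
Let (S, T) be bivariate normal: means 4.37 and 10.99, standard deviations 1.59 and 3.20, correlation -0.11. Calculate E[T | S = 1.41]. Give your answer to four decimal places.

The regression of T on S has slope ρ·σ_T/σ_S and passes through (μ_S, μ_T).
E[T | S=1.41] = 10.99 + (-0.11)·(3.20/1.59)·(1.41 − (4.37)) = 10.99 + (-0.22138)·(-2.96) = 11.6453.

11.6453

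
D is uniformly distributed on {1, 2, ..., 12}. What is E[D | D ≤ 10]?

Given D ≤ 10, D is equally likely to be any of {1, 2, 3, 4, 5, 6, 7, 8, 9, 10}.
E[D | D ≤ 10] = (1 + 2 + 3 + 4 + 5 + 6 + 7 + 8 + 9 + 10) / 10 = 11/2.

11/2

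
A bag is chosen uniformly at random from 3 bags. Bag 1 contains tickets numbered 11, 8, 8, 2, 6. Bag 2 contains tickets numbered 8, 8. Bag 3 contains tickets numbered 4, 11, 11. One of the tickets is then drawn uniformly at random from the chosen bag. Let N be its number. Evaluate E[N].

71/9

E[N | bag 1] = (11+8+8+2+6)/5 = 7.
E[N | bag 2] = (8+8)/2 = 8.
E[N | bag 3] = (4+11+11)/3 = 26/3.
By the law of total expectation,
E[N] = (1/3)·(7) + (1/3)·(8) + (1/3)·(26/3) = 71/9.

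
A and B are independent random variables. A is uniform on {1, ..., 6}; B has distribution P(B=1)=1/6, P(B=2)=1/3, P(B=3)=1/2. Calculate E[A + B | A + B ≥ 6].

P(A + B ≥ 6) = 5/9.
Summing (A+B)·P(x,y) over outcomes with A + B ≥ 6 gives 145/36.
E[A + B | A + B ≥ 6] = (145/36) / (5/9) = 29/4.

29/4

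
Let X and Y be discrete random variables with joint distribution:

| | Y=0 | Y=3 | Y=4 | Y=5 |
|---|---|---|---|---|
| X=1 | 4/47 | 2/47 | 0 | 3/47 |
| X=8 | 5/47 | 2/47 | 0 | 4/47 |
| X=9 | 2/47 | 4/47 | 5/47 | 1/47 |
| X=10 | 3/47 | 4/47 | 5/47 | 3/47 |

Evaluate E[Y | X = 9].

37/12

P(X = 9) = 12/47.
Σ Y·P over the event = 0·(2/47) + 3·(4/47) + 4·(5/47) + 5·(1/47) = 37/47.
E[Y | X = 9] = (37/47) / (12/47) = 37/12.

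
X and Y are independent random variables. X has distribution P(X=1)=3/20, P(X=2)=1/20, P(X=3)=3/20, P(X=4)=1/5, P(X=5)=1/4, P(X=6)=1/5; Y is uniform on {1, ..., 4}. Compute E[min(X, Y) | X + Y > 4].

161/66

P(X + Y > 4) = 33/40.
Summing min(X,Y)·P(x,y) over outcomes with X + Y > 4 gives 161/80.
E[min(X, Y) | X + Y > 4] = (161/80) / (33/40) = 161/66.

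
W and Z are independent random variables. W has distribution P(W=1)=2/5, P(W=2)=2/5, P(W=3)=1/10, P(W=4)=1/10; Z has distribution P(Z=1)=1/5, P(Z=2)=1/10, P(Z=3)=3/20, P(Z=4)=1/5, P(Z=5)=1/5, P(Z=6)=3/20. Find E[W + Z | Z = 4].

59/10

P(Z = 4) = 1/5.
Summing (W+Z)·P(x,y) over outcomes with Z = 4 gives 59/50.
E[W + Z | Z = 4] = (59/50) / (1/5) = 59/10.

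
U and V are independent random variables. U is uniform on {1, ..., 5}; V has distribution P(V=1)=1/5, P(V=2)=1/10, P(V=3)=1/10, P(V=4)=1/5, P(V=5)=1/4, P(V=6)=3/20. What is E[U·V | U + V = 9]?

39/2

P(U + V = 9) = 3/25.
Summing UV·P(x,y) over outcomes with U + V = 9 gives 117/50.
E[U·V | U + V = 9] = (117/50) / (3/25) = 39/2.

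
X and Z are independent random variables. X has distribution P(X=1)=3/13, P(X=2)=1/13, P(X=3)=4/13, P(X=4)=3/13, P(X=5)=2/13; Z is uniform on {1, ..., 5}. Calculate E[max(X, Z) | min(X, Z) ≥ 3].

13/3

P(min(X, Z) ≥ 3) = 27/65.
Summing max(X,Z)·P(x,y) over outcomes with min(X, Z) ≥ 3 gives 9/5.
E[max(X, Z) | min(X, Z) ≥ 3] = (9/5) / (27/65) = 13/3.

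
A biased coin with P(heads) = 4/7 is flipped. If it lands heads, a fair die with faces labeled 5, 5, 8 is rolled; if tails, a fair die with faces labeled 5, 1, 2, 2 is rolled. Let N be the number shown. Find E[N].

E[N | heads] = (5+5+8)/3 = 6.
E[N | tails] = (5+1+2+2)/4 = 5/2.
By the law of total expectation,
E[N] = (4/7)·(6) + (3/7)·(5/2) = 9/2.

9/2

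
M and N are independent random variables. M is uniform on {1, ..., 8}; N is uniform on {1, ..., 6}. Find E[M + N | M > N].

79/9

P(M > N) = 9/16.
Summing (M+N)·P(x,y) over outcomes with M > N gives 79/16.
E[M + N | M > N] = (79/16) / (9/16) = 79/9.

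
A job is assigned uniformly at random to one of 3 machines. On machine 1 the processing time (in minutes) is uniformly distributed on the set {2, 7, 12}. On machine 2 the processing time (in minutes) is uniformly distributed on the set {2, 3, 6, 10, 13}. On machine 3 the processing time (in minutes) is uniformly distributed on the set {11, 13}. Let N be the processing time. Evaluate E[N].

E[N | machine 1] = (2+7+12)/3 = 7.
E[N | machine 2] = (2+3+6+10+13)/5 = 34/5.
E[N | machine 3] = (11+13)/2 = 12.
By the law of total expectation,
E[N] = (1/3)·(7) + (1/3)·(34/5) + (1/3)·(12) = 43/5.

43/5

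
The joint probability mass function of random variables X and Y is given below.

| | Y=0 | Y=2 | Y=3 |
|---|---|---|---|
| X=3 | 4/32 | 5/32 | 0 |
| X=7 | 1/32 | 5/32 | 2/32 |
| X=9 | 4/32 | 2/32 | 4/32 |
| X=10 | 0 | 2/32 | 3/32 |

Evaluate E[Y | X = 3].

P(X = 3) = 9/32.
Σ Y·P over the event = 0·(4/32) + 2·(5/32) = 5/16.
E[Y | X = 3] = (5/16) / (9/32) = 10/9.

10/9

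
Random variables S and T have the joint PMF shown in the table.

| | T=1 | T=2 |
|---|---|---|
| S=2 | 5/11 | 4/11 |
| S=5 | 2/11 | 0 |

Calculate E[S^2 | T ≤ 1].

10

P(T ≤ 1) = 7/11.
Σ S^2·P over the event = 4·(5/11) + 25·(2/11) = 70/11.
E[S^2 | T ≤ 1] = (70/11) / (7/11) = 10.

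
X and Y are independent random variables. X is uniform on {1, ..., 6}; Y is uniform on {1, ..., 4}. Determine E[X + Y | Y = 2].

Outcomes with Y = 2: (1,2), (2,2), (3,2), (4,2), (5,2), (6,2), each with probability 1/24.
E[X + Y | Y = 2] = (3 + 4 + 5 + 6 + 7 + 8) / 6 = 11/2.

11/2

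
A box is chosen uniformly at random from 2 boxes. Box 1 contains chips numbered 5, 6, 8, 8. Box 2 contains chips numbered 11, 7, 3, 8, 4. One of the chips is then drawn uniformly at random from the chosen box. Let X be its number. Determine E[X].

E[X | box 1] = (5+6+8+8)/4 = 27/4.
E[X | box 2] = (11+7+3+8+4)/5 = 33/5.
By the law of total expectation,
E[X] = (1/2)·(27/4) + (1/2)·(33/5) = 267/40.

267/40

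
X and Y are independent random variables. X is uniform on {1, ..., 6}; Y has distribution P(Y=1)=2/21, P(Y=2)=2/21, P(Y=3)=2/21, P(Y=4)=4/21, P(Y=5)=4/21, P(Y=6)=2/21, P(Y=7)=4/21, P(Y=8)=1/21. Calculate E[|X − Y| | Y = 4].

3/2

P(Y = 4) = 4/21.
Summing |X−Y|·P(x,y) over outcomes with Y = 4 gives 2/7.
E[|X − Y| | Y = 4] = (2/7) / (4/21) = 3/2.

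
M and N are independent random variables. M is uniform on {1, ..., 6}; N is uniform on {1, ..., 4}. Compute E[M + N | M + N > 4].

62/9

P(M + N > 4) = 3/4.
Summing (M+N)·P(x,y) over outcomes with M + N > 4 gives 31/6.
E[M + N | M + N > 4] = (31/6) / (3/4) = 62/9.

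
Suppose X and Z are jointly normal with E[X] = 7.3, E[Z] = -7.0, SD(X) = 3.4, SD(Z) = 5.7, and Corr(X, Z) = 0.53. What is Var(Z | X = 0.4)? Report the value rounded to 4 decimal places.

23.3636

For a bivariate normal, Var(Z | X=x) = σ_Z²(1 − ρ²).
Var(Z | X=0.4) = (5.7)²·(1 − (0.53)²) = 32.49·0.7191 = 23.3636.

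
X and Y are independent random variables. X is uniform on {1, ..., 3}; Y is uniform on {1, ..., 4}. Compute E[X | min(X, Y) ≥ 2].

Outcomes with min(X, Y) ≥ 2: (2,2), (2,3), (2,4), (3,2), (3,3), (3,4), each with probability 1/12.
E[X | min(X, Y) ≥ 2] = (2 + 2 + 2 + 3 + 3 + 3) / 6 = 5/2.

5/2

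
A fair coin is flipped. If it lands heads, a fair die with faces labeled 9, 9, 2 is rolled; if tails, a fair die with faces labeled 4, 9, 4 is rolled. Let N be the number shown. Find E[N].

37/6

E[N | heads] = (9+9+2)/3 = 20/3.
E[N | tails] = (4+9+4)/3 = 17/3.
E[N] = (1/2)·(20/3) + (1/2)·(17/3) = 37/6.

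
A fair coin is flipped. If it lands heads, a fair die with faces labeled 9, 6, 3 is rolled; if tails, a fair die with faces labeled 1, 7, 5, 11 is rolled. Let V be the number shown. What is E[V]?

6

E[V | heads] = (9+6+3)/3 = 6.
E[V | tails] = (1+7+5+11)/4 = 6.
By the law of total expectation,
E[V] = (1/2)·(6) + (1/2)·(6) = 6.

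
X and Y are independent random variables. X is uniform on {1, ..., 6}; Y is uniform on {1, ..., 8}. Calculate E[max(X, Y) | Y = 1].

Outcomes with Y = 1: (1,1), (2,1), (3,1), (4,1), (5,1), (6,1), each with probability 1/48.
E[max(X, Y) | Y = 1] = (1 + 2 + 3 + 4 + 5 + 6) / 6 = 7/2.

7/2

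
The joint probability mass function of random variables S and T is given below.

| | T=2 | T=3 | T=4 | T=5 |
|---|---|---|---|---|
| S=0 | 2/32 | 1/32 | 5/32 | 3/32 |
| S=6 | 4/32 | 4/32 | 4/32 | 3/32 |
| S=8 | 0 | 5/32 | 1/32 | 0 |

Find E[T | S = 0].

42/11

P(S = 0) = 11/32.
Σ T·P over the event = 2·(2/32) + 3·(1/32) + 4·(5/32) + 5·(3/32) = 21/16.
E[T | S = 0] = (21/16) / (11/32) = 42/11.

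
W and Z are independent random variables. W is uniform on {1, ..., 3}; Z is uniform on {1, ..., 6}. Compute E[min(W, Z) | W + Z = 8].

Outcomes with W + Z = 8: (2,6), (3,5), each with probability 1/18.
E[min(W, Z) | W + Z = 8] = (2 + 3) / 2 = 5/2.

5/2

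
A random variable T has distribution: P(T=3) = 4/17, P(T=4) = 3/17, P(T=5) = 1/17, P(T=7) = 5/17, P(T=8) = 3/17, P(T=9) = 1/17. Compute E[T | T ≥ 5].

73/10

P(T ≥ 5) = 10/17.
Σ over the event: 5·1/17 + 7·5/17 + 8·3/17 + 9·1/17 = 73/17.
E[T | T ≥ 5] = (73/17) / (10/17) = 73/10.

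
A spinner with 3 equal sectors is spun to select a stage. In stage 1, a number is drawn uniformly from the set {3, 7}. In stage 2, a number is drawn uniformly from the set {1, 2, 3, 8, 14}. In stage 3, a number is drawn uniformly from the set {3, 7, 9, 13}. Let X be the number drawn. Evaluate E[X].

31/5

E[X | stage 1] = (3+7)/2 = 5.
E[X | stage 2] = (1+2+3+8+14)/5 = 28/5.
E[X | stage 3] = (3+7+9+13)/4 = 8.
E[X] = (1/3)·(5) + (1/3)·(28/5) + (1/3)·(8) = 31/5.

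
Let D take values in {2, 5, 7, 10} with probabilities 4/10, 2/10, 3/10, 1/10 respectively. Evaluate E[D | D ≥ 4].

P(D ≥ 4) = 3/5.
Σ over the event: 5·1/5 + 7·3/10 + 10·1/10 = 41/10.
E[D | D ≥ 4] = (41/10) / (3/5) = 41/6.

41/6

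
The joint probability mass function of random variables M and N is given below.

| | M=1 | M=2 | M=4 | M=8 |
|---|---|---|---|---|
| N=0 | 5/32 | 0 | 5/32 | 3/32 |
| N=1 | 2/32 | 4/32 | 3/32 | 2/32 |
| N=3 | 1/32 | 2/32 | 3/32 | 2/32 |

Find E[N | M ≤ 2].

15/14

P(M ≤ 2) = 7/16.
Σ N·P over the event = 0·(5/32) + 1·(2/32) + 3·(1/32) + 1·(4/32) + 3·(2/32) = 15/32.
E[N | M ≤ 2] = (15/32) / (7/16) = 15/14.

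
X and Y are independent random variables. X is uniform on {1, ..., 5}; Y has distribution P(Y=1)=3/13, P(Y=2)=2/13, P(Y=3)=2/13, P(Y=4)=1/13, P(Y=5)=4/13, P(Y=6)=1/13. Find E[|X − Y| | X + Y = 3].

1

P(X + Y = 3) = 1/13.
Summing |X−Y|·P(x,y) over outcomes with X + Y = 3 gives 1/13.
E[|X − Y| | X + Y = 3] = (1/13) / (1/13) = 1.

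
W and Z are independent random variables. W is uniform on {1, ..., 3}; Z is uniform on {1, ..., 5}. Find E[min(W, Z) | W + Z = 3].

1

Outcomes with W + Z = 3: (1,2), (2,1), each with probability 1/15.
E[min(W, Z) | W + Z = 3] = (1 + 1) / 2 = 1.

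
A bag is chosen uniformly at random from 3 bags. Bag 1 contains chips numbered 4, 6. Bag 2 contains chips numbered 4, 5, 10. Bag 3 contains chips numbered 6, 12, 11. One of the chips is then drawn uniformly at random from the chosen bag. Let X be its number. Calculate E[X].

7

E[X | bag 1] = (4+6)/2 = 5.
E[X | bag 2] = (4+5+10)/3 = 19/3.
E[X | bag 3] = (6+12+11)/3 = 29/3.
E[X] = (1/3)·(5) + (1/3)·(19/3) + (1/3)·(29/3) = 7.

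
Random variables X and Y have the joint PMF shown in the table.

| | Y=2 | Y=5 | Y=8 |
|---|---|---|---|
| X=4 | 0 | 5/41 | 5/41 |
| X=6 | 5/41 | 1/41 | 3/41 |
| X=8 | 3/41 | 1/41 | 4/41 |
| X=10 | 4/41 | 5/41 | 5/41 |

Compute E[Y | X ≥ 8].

58/11

P(X ≥ 8) = 22/41.
Σ Y·P over the event = 2·(3/41) + 5·(1/41) + 8·(4/41) + 2·(4/41) + 5·(5/41) + 8·(5/41) = 116/41.
E[Y | X ≥ 8] = (116/41) / (22/41) = 58/11.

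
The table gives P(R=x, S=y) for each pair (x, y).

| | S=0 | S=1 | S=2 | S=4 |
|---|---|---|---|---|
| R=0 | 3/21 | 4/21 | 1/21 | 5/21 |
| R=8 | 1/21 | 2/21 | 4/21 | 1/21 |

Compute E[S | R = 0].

P(R = 0) = 13/21.
Σ S·P over the event = 0·(3/21) + 1·(4/21) + 2·(1/21) + 4·(5/21) = 26/21.
E[S | R = 0] = (26/21) / (13/21) = 2.

2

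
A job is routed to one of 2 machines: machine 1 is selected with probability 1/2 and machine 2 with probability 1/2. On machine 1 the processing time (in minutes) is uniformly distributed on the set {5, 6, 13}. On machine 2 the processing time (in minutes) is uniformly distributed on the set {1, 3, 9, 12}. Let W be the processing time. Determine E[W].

57/8

E[W | machine 1] = (5+6+13)/3 = 8.
E[W | machine 2] = (1+3+9+12)/4 = 25/4.
E[W] = (1/2)·(8) + (1/2)·(25/4) = 57/8.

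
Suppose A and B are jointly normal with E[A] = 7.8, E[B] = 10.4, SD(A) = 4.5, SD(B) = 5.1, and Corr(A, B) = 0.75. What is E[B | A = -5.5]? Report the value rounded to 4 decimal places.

The regression of B on A has slope ρ·σ_B/σ_A and passes through (μ_A, μ_B).
E[B | A=-5.5] = 10.4 + (0.75)·(5.1/4.5)·(-5.5 − (7.8)) = 10.4 + (0.85)·(-13.3) = -0.9050.

-0.9050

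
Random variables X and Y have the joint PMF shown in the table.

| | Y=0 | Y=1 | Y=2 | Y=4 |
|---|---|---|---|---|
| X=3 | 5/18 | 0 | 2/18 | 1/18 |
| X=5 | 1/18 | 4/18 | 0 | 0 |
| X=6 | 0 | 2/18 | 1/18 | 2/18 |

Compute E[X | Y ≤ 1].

13/3

P(Y ≤ 1) = 2/3.
Σ X·P over the event = 3·(5/18) + 5·(1/18) + 5·(4/18) + 6·(2/18) = 26/9.
E[X | Y ≤ 1] = (26/9) / (2/3) = 13/3.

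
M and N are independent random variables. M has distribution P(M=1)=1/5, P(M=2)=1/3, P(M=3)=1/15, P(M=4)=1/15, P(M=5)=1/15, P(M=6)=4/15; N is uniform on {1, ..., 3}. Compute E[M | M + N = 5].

17/7

P(M + N = 5) = 7/45.
Summing M·P(x,y) over outcomes with M + N = 5 gives 17/45.
E[M | M + N = 5] = (17/45) / (7/45) = 17/7.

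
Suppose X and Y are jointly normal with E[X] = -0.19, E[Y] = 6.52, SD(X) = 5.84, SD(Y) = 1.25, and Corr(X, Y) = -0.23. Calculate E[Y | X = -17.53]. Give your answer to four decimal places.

E[Y | X=x] = μ_Y + ρ(σ_Y/σ_X)(x − μ_X) for jointly normal variables.
E[Y | X=-17.53] = 6.52 + (-0.23)·(1.25/5.84)·(-17.53 − (-0.19)) = 6.52 + (-0.049229)·(-17.34) = 7.3736.

7.3736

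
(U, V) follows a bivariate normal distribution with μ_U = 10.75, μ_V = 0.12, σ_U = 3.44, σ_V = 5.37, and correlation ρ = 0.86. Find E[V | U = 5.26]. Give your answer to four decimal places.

E[V | U=x] = μ_V + ρ(σ_V/σ_U)(x − μ_U) for jointly normal variables.
E[V | U=5.26] = 0.12 + (0.86)·(5.37/3.44)·(5.26 − (10.75)) = 0.12 + (1.3425)·(-5.49) = -7.2503.

-7.2503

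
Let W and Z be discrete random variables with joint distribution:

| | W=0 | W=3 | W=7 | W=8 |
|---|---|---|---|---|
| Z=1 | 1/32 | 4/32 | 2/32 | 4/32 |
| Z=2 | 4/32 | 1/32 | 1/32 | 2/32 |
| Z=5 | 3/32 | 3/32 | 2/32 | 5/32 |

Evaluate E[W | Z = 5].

63/13

P(Z = 5) = 13/32.
Σ W·P over the event = 0·(3/32) + 3·(3/32) + 7·(2/32) + 8·(5/32) = 63/32.
E[W | Z = 5] = (63/32) / (13/32) = 63/13.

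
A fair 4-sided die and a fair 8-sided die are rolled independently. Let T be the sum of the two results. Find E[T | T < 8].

46/9

P(T < 8) = 9/16.
Σ over the event: 2·1/32 + 3·1/16 + 4·3/32 + 5·1/8 + 6·1/8 + 7·1/8 = 23/8.
E[T | T < 8] = (23/8) / (9/16) = 46/9.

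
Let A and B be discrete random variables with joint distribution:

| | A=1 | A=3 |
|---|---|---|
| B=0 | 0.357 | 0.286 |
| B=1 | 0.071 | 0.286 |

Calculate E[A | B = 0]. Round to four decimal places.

1.8896

P(B = 0) = 0.643.
Summing A·P(A=x,B=y) over the conditioning event gives 1.215.
E[A | B = 0] = (1.215) / (0.643) = 1.8896.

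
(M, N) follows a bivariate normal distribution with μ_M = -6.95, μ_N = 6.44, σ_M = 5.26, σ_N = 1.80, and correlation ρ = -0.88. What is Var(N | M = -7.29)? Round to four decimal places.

For a bivariate normal, Var(N | M=x) = σ_N²(1 − ρ²).
Var(N | M=-7.29) = (1.80)²·(1 − (-0.88)²) = 3.24·0.2256 = 0.7309.

0.7309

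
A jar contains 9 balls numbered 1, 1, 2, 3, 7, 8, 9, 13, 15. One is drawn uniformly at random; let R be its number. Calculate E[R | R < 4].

P(R < 4) = 4/9.
Σ over the event: 1·2/9 + 2·1/9 + 3·1/9 = 7/9.
E[R | R < 4] = (7/9) / (4/9) = 7/4.

7/4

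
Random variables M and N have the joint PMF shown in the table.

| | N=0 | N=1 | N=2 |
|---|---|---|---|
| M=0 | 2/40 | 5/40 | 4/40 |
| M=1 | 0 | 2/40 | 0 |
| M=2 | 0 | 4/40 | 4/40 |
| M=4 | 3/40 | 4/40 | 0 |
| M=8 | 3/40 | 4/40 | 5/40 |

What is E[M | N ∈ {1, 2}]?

P(N ∈ {1, 2}) = 4/5.
Summing M·P(M=x,N=y) over the conditioning event gives 53/20.
E[M | N ∈ {1, 2}] = (53/20) / (4/5) = 53/16.

53/16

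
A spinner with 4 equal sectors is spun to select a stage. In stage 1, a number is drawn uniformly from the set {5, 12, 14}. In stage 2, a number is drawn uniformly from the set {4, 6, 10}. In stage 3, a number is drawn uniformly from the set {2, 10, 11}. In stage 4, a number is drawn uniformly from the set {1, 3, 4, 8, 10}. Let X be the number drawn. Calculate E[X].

112/15

E[X | stage 1] = (5+12+14)/3 = 31/3.
E[X | stage 2] = (4+6+10)/3 = 20/3.
E[X | stage 3] = (2+10+11)/3 = 23/3.
E[X | stage 4] = (1+3+4+8+10)/5 = 26/5.
By the law of total expectation,
E[X] = (1/4)·(31/3) + (1/4)·(20/3) + (1/4)·(23/3) + (1/4)·(26/5) = 112/15.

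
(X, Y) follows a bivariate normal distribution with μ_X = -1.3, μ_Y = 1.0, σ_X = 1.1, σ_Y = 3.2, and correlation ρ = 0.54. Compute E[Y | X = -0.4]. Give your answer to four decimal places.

E[Y | X=x] = μ_Y + ρ(σ_Y/σ_X)(x − μ_X) for jointly normal variables.
E[Y | X=-0.4] = 1.0 + (0.54)·(3.2/1.1)·(-0.4 − (-1.3)) = 1.0 + (1.5709)·(0.9) = 2.4138.

2.4138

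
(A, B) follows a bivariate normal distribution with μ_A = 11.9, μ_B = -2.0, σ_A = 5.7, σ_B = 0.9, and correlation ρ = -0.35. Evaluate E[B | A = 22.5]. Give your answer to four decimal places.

For a bivariate normal, E[B | A=x] = μ_B + ρ·(σ_B/σ_A)·(x − μ_A).
E[B | A=22.5] = -2.0 + (-0.35)·(0.9/5.7)·(22.5 − (11.9)) = -2.0 + (-0.055263)·(10.6) = -2.5858.

-2.5858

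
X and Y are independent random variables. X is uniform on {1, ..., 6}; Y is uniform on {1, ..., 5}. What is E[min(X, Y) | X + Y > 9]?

14/3

P(X + Y > 9) = 1/10.
Summing min(X,Y)·P(x,y) over outcomes with X + Y > 9 gives 7/15.
E[min(X, Y) | X + Y > 9] = (7/15) / (1/10) = 14/3.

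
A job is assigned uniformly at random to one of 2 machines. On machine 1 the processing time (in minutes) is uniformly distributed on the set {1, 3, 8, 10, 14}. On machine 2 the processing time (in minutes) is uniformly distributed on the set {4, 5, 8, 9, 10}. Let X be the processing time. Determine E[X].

E[X | machine 1] = (1+3+8+10+14)/5 = 36/5.
E[X | machine 2] = (4+5+8+9+10)/5 = 36/5.
E[X] = (1/2)·(36/5) + (1/2)·(36/5) = 36/5.

36/5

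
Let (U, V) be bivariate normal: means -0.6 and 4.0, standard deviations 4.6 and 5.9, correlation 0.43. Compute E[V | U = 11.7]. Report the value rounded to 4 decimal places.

E[V | U=x] = μ_V + ρ(σ_V/σ_U)(x − μ_U) for jointly normal variables.
E[V | U=11.7] = 4.0 + (0.43)·(5.9/4.6)·(11.7 − (-0.6)) = 4.0 + (0.55152)·(12.3) = 10.7837.

10.7837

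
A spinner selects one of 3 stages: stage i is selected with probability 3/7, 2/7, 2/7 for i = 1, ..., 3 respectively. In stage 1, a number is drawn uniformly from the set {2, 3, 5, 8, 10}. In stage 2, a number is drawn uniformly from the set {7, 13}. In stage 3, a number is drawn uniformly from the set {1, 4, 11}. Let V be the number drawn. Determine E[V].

712/105

E[V | stage 1] = (2+3+5+8+10)/5 = 28/5.
E[V | stage 2] = (7+13)/2 = 10.
E[V | stage 3] = (1+4+11)/3 = 16/3.
E[V] = (3/7)·(28/5) + (2/7)·(10) + (2/7)·(16/3) = 712/105.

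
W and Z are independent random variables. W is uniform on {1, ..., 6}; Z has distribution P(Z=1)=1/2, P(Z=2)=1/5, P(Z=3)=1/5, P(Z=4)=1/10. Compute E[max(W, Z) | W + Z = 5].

P(W + Z = 5) = 1/6.
Summing max(W,Z)·P(x,y) over outcomes with W + Z = 5 gives 3/5.
E[max(W, Z) | W + Z = 5] = (3/5) / (1/6) = 18/5.

18/5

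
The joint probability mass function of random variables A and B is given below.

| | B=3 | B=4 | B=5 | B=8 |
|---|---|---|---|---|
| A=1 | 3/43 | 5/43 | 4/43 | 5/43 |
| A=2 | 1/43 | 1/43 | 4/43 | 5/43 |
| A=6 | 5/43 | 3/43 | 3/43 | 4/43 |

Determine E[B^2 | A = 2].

445/11

P(A = 2) = 11/43.
Summing B^2·P(A=x,B=y) over the conditioning event gives 445/43.
E[B^2 | A = 2] = (445/43) / (11/43) = 445/11.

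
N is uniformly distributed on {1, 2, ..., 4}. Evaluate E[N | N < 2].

Given N < 2, N is equally likely to be any of {1}.
E[N | N < 2] = (1) / 1 = 1.

1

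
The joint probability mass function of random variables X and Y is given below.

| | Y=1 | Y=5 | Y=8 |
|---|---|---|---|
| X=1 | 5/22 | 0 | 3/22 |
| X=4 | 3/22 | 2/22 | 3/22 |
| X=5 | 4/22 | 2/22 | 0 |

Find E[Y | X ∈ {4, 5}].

P(X ∈ {4, 5}) = 7/11.
Σ Y·P over the event = 1·(3/22) + 5·(2/22) + 8·(3/22) + 1·(4/22) + 5·(2/22) = 51/22.
E[Y | X ∈ {4, 5}] = (51/22) / (7/11) = 51/14.

51/14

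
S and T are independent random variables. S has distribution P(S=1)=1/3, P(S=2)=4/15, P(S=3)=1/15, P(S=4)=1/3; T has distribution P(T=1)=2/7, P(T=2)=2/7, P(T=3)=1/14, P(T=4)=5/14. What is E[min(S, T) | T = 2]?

P(T = 2) = 2/7.
Summing min(S,T)·P(x,y) over outcomes with T = 2 gives 10/21.
E[min(S, T) | T = 2] = (10/21) / (2/7) = 5/3.

5/3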